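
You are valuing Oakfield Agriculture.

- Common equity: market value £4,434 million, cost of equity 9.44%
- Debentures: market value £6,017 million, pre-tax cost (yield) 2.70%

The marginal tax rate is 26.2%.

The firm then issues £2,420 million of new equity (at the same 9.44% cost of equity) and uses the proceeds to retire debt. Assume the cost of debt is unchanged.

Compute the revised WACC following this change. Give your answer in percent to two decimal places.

After the change:
Total capital V = 6854 + 3597 = 10451.
Equity: weight = 6854/10451 = 0.6558; cost = 9.44%.
Debentures: weight = 3597/10451 = 0.3442; after-tax cost = 2.7% × (1 − 26.2%) = 1.9926%.
WACC = 0.6558 × 9.4400% + 0.3442 × 1.9926% = 6.8768%.

6.88%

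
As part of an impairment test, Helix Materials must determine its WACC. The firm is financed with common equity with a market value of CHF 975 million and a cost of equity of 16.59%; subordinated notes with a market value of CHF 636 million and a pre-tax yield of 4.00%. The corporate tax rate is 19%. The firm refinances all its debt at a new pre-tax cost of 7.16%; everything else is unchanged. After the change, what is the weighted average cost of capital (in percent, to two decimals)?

After the change:
Total capital V = 975 + 636 = 1611.
Equity: weight = 975/1611 = 0.6052; cost = 16.59%.
Subordinated notes: weight = 636/1611 = 0.3948; after-tax cost = 7.16% × (1 − 19%) = 5.7996%.
WACC = 0.6052 × 16.5900% + 0.3948 × 5.7996% = 12.3301%.

12.33%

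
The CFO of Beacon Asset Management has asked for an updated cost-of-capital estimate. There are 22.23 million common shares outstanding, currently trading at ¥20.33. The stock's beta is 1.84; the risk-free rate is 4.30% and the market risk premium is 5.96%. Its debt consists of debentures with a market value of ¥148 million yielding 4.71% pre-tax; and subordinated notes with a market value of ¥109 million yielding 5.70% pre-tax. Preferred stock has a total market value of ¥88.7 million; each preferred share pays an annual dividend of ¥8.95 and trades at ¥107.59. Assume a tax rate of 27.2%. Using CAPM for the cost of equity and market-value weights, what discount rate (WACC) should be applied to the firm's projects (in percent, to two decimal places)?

Cost of equity via CAPM: Re = 4.3% + 1.84 × 5.96% = 15.2664%.
Cost of preferred: Rp = 8.95 / 107.59 = 8.3186%.
Market value of equity E = 20.33 × 22.23m = 451.9359m.
Total capital V = 451.9359 + 88.7 + 148 + 109 = 797.6359.
Equity: weight = 451.9359/797.6359 = 0.5666; cost = 15.2664%.
Preferred: weight = 88.7/797.6359 = 0.1112; cost = 8.3186%.
Debentures: weight = 148/797.6359 = 0.1855; after-tax cost = 4.71% × (1 − 27.2%) = 3.4289%.
Subordinated notes: weight = 109/797.6359 = 0.1367; after-tax cost = 5.7% × (1 − 27.2%) = 4.1496%.
WACC = 0.5666 × 15.2664% + 0.1112 × 8.3186% + 0.1855 × 3.4289% + 0.1367 × 4.1496% = 10.7782%.

10.78%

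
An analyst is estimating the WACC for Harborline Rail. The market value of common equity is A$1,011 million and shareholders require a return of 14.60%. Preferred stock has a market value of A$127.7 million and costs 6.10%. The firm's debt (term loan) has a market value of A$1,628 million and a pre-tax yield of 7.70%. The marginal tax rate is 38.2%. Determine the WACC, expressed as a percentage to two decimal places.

8.42%

Total capital V = 1011 + 127.7 + 1628 = 2766.7.
Equity: weight = 1011/2766.7 = 0.3654; cost = 14.6%.
Preferred: weight = 127.7/2766.7 = 0.0462; cost = 6.1%.
Term loan: weight = 1628/2766.7 = 0.5884; after-tax cost = 7.7% × (1 − 38.2%) = 4.7586%.
WACC = 0.3654 × 14.6000% + 0.0462 × 6.1000% + 0.5884 × 4.7586% = 8.4167%.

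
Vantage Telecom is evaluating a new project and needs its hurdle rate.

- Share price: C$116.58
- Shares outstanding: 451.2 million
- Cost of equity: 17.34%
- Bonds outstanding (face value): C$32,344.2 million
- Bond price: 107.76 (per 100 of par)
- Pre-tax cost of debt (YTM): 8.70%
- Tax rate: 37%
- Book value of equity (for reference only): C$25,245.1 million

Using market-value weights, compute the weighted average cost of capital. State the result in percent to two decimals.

Market value of equity E = 116.58 × 451.2m = 52600.896m. Market value of debt D = 32344.2m × 107.76/100 = 34854.10992m.
Total capital V = 52600.896 + 34854.10992 = 87455.00592.
Equity: weight = 52600.896/87455.00592 = 0.6015; cost = 17.34%.
Bonds outstanding: weight = 34854.10992/87455.00592 = 0.3985; after-tax cost = 8.7% × (1 − 37%) = 5.4810%.
WACC = 0.6015 × 17.3400% + 0.3985 × 5.4810% = 12.6137%.

12.61%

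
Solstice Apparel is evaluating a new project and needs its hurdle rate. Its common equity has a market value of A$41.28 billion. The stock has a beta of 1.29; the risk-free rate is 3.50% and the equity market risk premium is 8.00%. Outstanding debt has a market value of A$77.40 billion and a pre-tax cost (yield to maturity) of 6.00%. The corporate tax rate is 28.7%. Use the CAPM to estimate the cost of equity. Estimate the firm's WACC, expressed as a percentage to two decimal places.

Cost of equity via CAPM: Re = 3.5% + 1.29 × 8.0% = 13.8200%.
Total capital V = 41.28 + 77.4 = 118.68.
Equity: weight = 41.28/118.68 = 0.3478; cost = 13.82%.
Debt: weight = 77.4/118.68 = 0.6522; after-tax cost = 6% × (1 − 28.7%) = 4.2780%.
WACC = 0.3478 × 13.8200% + 0.6522 × 4.2780% = 7.5970%.

7.60%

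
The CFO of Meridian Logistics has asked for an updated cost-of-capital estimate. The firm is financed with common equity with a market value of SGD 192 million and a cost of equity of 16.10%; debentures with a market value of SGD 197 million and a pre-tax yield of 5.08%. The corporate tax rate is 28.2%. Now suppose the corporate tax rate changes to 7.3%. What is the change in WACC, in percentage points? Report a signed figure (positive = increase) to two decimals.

Current WACC:
Total capital V = 192 + 197 = 389.
Equity: weight = 192/389 = 0.4936; cost = 16.1%.
Debentures: weight = 197/389 = 0.5064; after-tax cost = 5.08% × (1 − 28.2%) = 3.6474%.
WACC = 0.4936 × 16.1000% + 0.5064 × 3.6474% = 9.7937%.
After the change:
Total capital V = 192 + 197 = 389.
Equity: weight = 192/389 = 0.4936; cost = 16.1%.
Debentures: weight = 197/389 = 0.5064; after-tax cost = 5.08% × (1 − 7.3%) = 4.7092%.
WACC = 0.4936 × 16.1000% + 0.5064 × 4.7092% = 10.3314%.
Change in WACC = 10.3314% − 9.7937% = 0.5377 pp.

+0.54 pp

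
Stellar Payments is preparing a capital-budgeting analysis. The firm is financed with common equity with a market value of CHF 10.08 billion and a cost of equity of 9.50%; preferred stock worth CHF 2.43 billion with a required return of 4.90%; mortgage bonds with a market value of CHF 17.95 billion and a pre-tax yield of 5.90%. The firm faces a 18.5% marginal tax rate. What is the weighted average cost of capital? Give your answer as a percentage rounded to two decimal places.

Total capital V = 10.08 + 2.43 + 17.95 = 30.46.
Equity: weight = 10.08/30.46 = 0.3309; cost = 9.5%.
Preferred: weight = 2.43/30.46 = 0.0798; cost = 4.9%.
Mortgage bonds: weight = 17.95/30.46 = 0.5893; after-tax cost = 5.9% × (1 − 18.5%) = 4.8085%.
WACC = 0.3309 × 9.5000% + 0.0798 × 4.9000% + 0.5893 × 4.8085% = 6.3683%.

6.37%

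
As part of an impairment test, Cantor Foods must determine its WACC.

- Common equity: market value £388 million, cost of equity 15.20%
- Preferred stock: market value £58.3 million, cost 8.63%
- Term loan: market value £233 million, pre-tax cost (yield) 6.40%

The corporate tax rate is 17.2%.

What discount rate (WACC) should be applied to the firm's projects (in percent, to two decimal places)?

11.24%

Total capital V = 388 + 58.3 + 233 = 679.3.
Equity: weight = 388/679.3 = 0.5712; cost = 15.2%.
Preferred: weight = 58.3/679.3 = 0.0858; cost = 8.63%.
Term loan: weight = 233/679.3 = 0.3430; after-tax cost = 6.4% × (1 − 17.2%) = 5.2992%.
WACC = 0.5712 × 15.2000% + 0.0858 × 8.6300% + 0.3430 × 5.2992% = 11.2402%.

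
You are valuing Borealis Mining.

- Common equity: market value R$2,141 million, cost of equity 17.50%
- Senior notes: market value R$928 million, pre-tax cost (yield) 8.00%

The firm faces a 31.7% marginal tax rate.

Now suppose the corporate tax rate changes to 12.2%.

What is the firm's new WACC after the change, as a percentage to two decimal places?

14.33%

After the change:
Total capital V = 2141 + 928 = 3069.
Equity: weight = 2141/3069 = 0.6976; cost = 17.5%.
Senior notes: weight = 928/3069 = 0.3024; after-tax cost = 8% × (1 − 12.2%) = 7.0240%.
WACC = 0.6976 × 17.5000% + 0.3024 × 7.0240% = 14.3323%.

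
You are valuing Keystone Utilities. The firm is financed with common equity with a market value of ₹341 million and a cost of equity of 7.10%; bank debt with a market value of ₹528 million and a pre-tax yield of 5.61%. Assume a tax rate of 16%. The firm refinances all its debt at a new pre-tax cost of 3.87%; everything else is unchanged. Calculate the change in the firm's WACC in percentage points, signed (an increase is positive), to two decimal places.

-0.89 pp

Current WACC:
Total capital V = 341 + 528 = 869.
Equity: weight = 341/869 = 0.3924; cost = 7.1%.
Bank debt: weight = 528/869 = 0.6076; after-tax cost = 5.61% × (1 − 16%) = 4.7124%.
WACC = 0.3924 × 7.1000% + 0.6076 × 4.7124% = 5.6493%.
After the change:
Total capital V = 341 + 528 = 869.
Equity: weight = 341/869 = 0.3924; cost = 7.1%.
Bank debt: weight = 528/869 = 0.6076; after-tax cost = 3.87% × (1 − 16%) = 3.2508%.
WACC = 0.3924 × 7.1000% + 0.6076 × 3.2508% = 4.7612%.
Change in WACC = 4.7612% − 5.6493% = -0.8881 pp.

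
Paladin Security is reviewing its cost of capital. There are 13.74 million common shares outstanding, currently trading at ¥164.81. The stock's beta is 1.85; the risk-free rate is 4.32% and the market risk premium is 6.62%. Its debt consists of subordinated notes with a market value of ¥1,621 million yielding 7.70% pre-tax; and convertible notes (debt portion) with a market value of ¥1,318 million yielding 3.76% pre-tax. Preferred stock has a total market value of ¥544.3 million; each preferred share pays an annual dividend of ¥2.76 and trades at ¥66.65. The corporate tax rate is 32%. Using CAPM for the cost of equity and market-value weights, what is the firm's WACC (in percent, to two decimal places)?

Cost of equity via CAPM: Re = 4.32% + 1.85 × 6.62% = 16.5670%.
Cost of preferred: Rp = 2.76 / 66.65 = 4.1410%.
Market value of equity E = 164.81 × 13.74m = 2264.4894m.
Total capital V = 2264.4894 + 544.3 + 1621 + 1318 = 5747.7894.
Equity: weight = 2264.4894/5747.7894 = 0.3940; cost = 16.567%.
Preferred: weight = 544.3/5747.7894 = 0.0947; cost = 4.141%.
Subordinated notes: weight = 1621/5747.7894 = 0.2820; after-tax cost = 7.7% × (1 − 32%) = 5.2360%.
Convertible notes (debt portion): weight = 1318/5747.7894 = 0.2293; after-tax cost = 3.76% × (1 − 32%) = 2.5568%.
WACC = 0.3940 × 16.5670% + 0.0947 × 4.1410% + 0.2820 × 5.2360% + 0.2293 × 2.5568% = 8.9821%.

8.98%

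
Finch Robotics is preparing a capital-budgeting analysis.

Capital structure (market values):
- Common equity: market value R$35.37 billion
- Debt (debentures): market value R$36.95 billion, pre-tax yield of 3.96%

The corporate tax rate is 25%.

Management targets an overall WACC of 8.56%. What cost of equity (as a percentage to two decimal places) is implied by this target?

Total capital V = 35.37 + 36.95 = 72.32.
Equity weight = 35.37/72.32 = 0.4891.
Debentures weight = 36.95/72.32 = 0.5109.
Debt contribution = 0.5109 × 3.96% × (1 − 25%) = 1.5174%.
Required equity contribution = 8.56% − 1.5174% = 7.0426%.
Re = 7.0426% / 0.4891 = 14.3997%.

14.40%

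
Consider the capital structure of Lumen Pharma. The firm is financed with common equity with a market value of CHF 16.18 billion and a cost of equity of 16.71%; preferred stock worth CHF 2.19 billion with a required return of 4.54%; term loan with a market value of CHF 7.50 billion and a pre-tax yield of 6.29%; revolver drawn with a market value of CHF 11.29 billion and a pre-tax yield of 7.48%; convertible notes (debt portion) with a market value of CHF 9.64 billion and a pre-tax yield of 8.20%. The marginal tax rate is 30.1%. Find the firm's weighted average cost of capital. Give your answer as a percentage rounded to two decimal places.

Total capital V = 16.18 + 2.19 + 7.5 + 11.29 + 9.64 = 46.8.
Equity: weight = 16.18/46.8 = 0.3457; cost = 16.71%.
Preferred: weight = 2.19/46.8 = 0.0468; cost = 4.54%.
Term loan: weight = 7.5/46.8 = 0.1603; after-tax cost = 6.29% × (1 − 30.1%) = 4.3967%.
Revolver drawn: weight = 11.29/46.8 = 0.2412; after-tax cost = 7.48% × (1 − 30.1%) = 5.2285%.
Convertible notes (debt portion): weight = 9.64/46.8 = 0.2060; after-tax cost = 8.2% × (1 − 30.1%) = 5.7318%.
WACC = 0.3457 × 16.7100% + 0.0468 × 4.5400% + 0.1603 × 4.3967% + 0.2412 × 5.2285% + 0.2060 × 5.7318% = 9.1361%.

9.14%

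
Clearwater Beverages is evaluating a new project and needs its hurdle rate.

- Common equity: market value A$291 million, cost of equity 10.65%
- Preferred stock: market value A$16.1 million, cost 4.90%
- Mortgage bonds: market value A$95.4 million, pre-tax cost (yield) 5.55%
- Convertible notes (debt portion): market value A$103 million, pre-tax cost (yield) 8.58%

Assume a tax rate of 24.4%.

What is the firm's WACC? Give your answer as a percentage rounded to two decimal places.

Total capital V = 291 + 16.1 + 95.4 + 103 = 505.5.
Equity: weight = 291/505.5 = 0.5757; cost = 10.65%.
Preferred: weight = 16.1/505.5 = 0.0318; cost = 4.9%.
Mortgage bonds: weight = 95.4/505.5 = 0.1887; after-tax cost = 5.55% × (1 − 24.4%) = 4.1958%.
Convertible notes (debt portion): weight = 103/505.5 = 0.2038; after-tax cost = 8.58% × (1 − 24.4%) = 6.4865%.
WACC = 0.5757 × 10.6500% + 0.0318 × 4.9000% + 0.1887 × 4.1958% + 0.2038 × 6.4865% = 8.4004%.

8.40%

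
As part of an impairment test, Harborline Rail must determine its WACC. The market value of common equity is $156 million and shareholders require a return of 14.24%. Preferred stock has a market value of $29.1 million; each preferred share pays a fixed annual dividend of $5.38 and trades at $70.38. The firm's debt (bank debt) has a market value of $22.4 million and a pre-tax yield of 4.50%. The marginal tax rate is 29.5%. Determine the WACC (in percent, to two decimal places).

12.12%

Cost of preferred: Rp = 5.38 / 70.38 = 7.6442%.
Total capital V = 156 + 29.1 + 22.4 = 207.5.
Equity: weight = 156/207.5 = 0.7518; cost = 14.24%.
Preferred: weight = 29.1/207.5 = 0.1402; cost = 7.6442%.
Bank debt: weight = 22.4/207.5 = 0.1080; after-tax cost = 4.5% × (1 − 29.5%) = 3.1725%.
WACC = 0.7518 × 14.2400% + 0.1402 × 7.6442% + 0.1080 × 3.1725% = 12.1202%.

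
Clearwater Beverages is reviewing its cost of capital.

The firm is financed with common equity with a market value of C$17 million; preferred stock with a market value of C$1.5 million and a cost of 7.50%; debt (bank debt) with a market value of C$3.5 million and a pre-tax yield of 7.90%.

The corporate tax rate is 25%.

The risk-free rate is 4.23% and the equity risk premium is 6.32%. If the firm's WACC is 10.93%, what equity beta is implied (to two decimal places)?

Total capital V = 17 + 1.5 + 3.5 = 22.
Equity weight = 17/22 = 0.7727.
Preferred weight = 1.5/22 = 0.0682.
Bank debt weight = 3.5/22 = 0.1591.
Debt contribution = 0.1591 × 7.9% × (1 − 25%) = 0.9426%.
Preferred contribution = 0.0682 × 7.5% = 0.5114%.
Required equity contribution = 10.93% − 1.4540% = 9.4760%  ⇒  Re = 12.2631%.
CAPM: 12.2631% = 4.23% + β × 6.32%  ⇒  β = 1.2711.

1.27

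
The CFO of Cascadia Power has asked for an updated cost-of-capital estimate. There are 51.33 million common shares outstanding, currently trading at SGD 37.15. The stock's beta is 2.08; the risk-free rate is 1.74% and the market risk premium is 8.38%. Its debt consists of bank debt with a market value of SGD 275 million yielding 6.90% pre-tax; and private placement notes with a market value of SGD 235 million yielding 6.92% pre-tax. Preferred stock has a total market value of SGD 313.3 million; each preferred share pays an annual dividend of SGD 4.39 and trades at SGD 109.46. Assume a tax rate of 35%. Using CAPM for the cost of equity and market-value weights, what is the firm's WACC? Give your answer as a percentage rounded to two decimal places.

14.69%

Cost of equity via CAPM: Re = 1.74% + 2.08 × 8.38% = 19.1704%.
Cost of preferred: Rp = 4.39 / 109.46 = 4.0106%.
Market value of equity E = 37.15 × 51.33m = 1906.9095m.
Total capital V = 1906.9095 + 313.3 + 275 + 235 = 2730.2095.
Equity: weight = 1906.9095/2730.2095 = 0.6984; cost = 19.1704%.
Preferred: weight = 313.3/2730.2095 = 0.1148; cost = 4.0106%.
Bank debt: weight = 275/2730.2095 = 0.1007; after-tax cost = 6.9% × (1 − 35%) = 4.4850%.
Private placement notes: weight = 235/2730.2095 = 0.0861; after-tax cost = 6.92% × (1 − 35%) = 4.4980%.
WACC = 0.6984 × 19.1704% + 0.1148 × 4.0106% + 0.1007 × 4.4850% + 0.0861 × 4.4980% = 14.6887%.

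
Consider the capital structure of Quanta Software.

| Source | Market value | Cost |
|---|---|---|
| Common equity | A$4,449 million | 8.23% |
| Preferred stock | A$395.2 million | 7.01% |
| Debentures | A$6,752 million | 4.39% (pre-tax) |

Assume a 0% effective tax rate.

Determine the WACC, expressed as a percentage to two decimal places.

5.95%

Total capital V = 4449 + 395.2 + 6752 = 11596.2.
Equity: weight = 4449/11596.2 = 0.3837; cost = 8.23%.
Preferred: weight = 395.2/11596.2 = 0.0341; cost = 7.01%.
Debentures: weight = 6752/11596.2 = 0.5823; after-tax cost = 4.39% × (1 − 0%) = 4.3900%.
WACC = 0.3837 × 8.2300% + 0.0341 × 7.0100% + 0.5823 × 4.3900% = 5.9525%.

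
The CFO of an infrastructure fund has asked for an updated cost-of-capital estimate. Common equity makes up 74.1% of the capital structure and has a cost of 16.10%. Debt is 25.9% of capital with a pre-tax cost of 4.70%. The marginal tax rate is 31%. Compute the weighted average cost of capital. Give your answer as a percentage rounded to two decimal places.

12.77%

After-tax cost of debt = 4.7% × (1 − 31%) = 3.2430%.
WACC = 0.741 × 16.1000% + 0.259 × 3.2430% = 12.7700%.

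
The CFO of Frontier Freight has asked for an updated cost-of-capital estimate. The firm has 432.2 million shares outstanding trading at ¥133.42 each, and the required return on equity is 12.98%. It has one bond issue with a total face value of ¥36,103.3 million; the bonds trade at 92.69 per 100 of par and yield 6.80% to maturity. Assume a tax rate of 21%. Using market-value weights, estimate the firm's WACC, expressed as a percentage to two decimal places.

Market value of equity E = 133.42 × 432.2m = 57664.124m. Market value of debt D = 36103.3m × 92.69/100 = 33464.14877m.
Total capital V = 57664.124 + 33464.14877 = 91128.27277.
Equity: weight = 57664.124/91128.27277 = 0.6328; cost = 12.98%.
Bonds outstanding: weight = 33464.14877/91128.27277 = 0.3672; after-tax cost = 6.8% × (1 − 21%) = 5.3720%.
WACC = 0.6328 × 12.9800% + 0.3672 × 5.3720% = 10.1862%.

10.19%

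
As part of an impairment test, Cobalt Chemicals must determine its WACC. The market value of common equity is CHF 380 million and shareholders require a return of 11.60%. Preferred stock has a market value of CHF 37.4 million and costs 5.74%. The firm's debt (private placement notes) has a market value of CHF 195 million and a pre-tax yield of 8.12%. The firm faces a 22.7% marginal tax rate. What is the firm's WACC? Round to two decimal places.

Total capital V = 380 + 37.4 + 195 = 612.4.
Equity: weight = 380/612.4 = 0.6205; cost = 11.6%.
Preferred: weight = 37.4/612.4 = 0.0611; cost = 5.74%.
Private placement notes: weight = 195/612.4 = 0.3184; after-tax cost = 8.12% × (1 − 22.7%) = 6.2768%.
WACC = 0.6205 × 11.6000% + 0.0611 × 5.7400% + 0.3184 × 6.2768% = 9.5471%.

9.55%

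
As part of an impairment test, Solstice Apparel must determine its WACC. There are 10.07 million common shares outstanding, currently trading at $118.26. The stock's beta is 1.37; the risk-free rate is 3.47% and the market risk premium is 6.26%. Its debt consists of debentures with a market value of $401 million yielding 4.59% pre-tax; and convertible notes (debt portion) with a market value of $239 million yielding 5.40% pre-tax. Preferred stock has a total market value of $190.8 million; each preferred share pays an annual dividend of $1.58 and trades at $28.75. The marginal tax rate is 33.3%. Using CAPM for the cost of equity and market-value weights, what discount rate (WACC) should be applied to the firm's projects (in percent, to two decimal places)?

Cost of equity via CAPM: Re = 3.47% + 1.37 × 6.26% = 12.0462%.
Cost of preferred: Rp = 1.58 / 28.75 = 5.4957%.
Market value of equity E = 118.26 × 10.07m = 1190.8782m.
Total capital V = 1190.8782 + 190.8 + 401 + 239 = 2021.6782.
Equity: weight = 1190.8782/2021.6782 = 0.5891; cost = 12.0462%.
Preferred: weight = 190.8/2021.6782 = 0.0944; cost = 5.4957%.
Debentures: weight = 401/2021.6782 = 0.1984; after-tax cost = 4.59% × (1 − 33.3%) = 3.0615%.
Convertible notes (debt portion): weight = 239/2021.6782 = 0.1182; after-tax cost = 5.4% × (1 − 33.3%) = 3.6018%.
WACC = 0.5891 × 12.0462% + 0.0944 × 5.4957% + 0.1984 × 3.0615% + 0.1182 × 3.6018% = 8.6476%.

8.65%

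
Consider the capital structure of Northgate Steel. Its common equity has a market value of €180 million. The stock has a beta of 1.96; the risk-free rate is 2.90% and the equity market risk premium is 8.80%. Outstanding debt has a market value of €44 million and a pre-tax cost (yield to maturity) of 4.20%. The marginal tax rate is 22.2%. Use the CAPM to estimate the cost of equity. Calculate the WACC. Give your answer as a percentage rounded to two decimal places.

16.83%

Cost of equity via CAPM: Re = 2.9% + 1.96 × 8.8% = 20.1480%.
Total capital V = 180 + 44 = 224.
Equity: weight = 180/224 = 0.8036; cost = 20.148%.
Debt: weight = 44/224 = 0.1964; after-tax cost = 4.2% × (1 − 22.2%) = 3.2676%.
WACC = 0.8036 × 20.1480% + 0.1964 × 3.2676% = 16.8322%.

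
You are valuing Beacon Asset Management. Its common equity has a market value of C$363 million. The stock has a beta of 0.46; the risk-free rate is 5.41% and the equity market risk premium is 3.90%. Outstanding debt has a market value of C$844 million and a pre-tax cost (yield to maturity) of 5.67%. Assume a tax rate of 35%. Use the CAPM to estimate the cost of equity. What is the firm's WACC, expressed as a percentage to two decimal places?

Cost of equity via CAPM: Re = 5.41% + 0.46 × 3.9% = 7.2040%.
Total capital V = 363 + 844 = 1207.
Equity: weight = 363/1207 = 0.3007; cost = 7.204%.
Debt: weight = 844/1207 = 0.6993; after-tax cost = 5.67% × (1 − 35%) = 3.6855%.
WACC = 0.3007 × 7.2040% + 0.6993 × 3.6855% = 4.7437%.

4.74%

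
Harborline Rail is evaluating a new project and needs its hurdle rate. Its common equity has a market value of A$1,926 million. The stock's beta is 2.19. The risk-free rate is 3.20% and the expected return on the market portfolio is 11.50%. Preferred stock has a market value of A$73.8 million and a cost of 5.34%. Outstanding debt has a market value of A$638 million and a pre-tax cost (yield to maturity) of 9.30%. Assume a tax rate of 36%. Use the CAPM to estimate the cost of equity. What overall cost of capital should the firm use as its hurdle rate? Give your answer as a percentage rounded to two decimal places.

Market risk premium = 11.5% − 3.2% = 8.3%.
Cost of equity via CAPM: Re = 3.2% + 2.19 × 8.3% = 21.3770%.
Total capital V = 1926 + 73.8 + 638 = 2637.8.
Equity: weight = 1926/2637.8 = 0.7302; cost = 21.377%.
Preferred: weight = 73.8/2637.8 = 0.0280; cost = 5.34%.
Debt: weight = 638/2637.8 = 0.2419; after-tax cost = 9.3% × (1 − 36%) = 5.9520%.
WACC = 0.7302 × 21.3770% + 0.0280 × 5.3400% + 0.2419 × 5.9520% = 17.1975%.

17.20%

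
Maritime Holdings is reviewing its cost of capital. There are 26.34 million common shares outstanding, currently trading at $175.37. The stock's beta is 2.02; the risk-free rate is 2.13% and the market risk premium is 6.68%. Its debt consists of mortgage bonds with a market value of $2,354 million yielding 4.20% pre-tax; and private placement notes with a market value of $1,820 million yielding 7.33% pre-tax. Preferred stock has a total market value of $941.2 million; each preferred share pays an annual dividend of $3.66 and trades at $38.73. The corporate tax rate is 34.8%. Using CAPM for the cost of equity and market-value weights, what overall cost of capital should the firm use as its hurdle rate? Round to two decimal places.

9.88%

Cost of equity via CAPM: Re = 2.13% + 2.02 × 6.68% = 15.6236%.
Cost of preferred: Rp = 3.66 / 38.73 = 9.4500%.
Market value of equity E = 175.37 × 26.34m = 4619.2458m.
Total capital V = 4619.2458 + 941.2 + 2354 + 1820 = 9734.4458.
Equity: weight = 4619.2458/9734.4458 = 0.4745; cost = 15.6236%.
Preferred: weight = 941.2/9734.4458 = 0.0967; cost = 9.45%.
Mortgage bonds: weight = 2354/9734.4458 = 0.2418; after-tax cost = 4.2% × (1 − 34.8%) = 2.7384%.
Private placement notes: weight = 1820/9734.4458 = 0.1870; after-tax cost = 7.33% × (1 − 34.8%) = 4.7792%.
WACC = 0.4745 × 15.6236% + 0.0967 × 9.4500% + 0.2418 × 2.7384% + 0.1870 × 4.7792% = 9.8832%.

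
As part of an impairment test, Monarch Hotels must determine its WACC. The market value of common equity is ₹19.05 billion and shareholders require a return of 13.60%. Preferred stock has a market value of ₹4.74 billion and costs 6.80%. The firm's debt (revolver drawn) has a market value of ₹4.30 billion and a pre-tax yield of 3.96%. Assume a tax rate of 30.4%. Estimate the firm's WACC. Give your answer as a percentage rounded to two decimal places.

Total capital V = 19.05 + 4.74 + 4.3 = 28.09.
Equity: weight = 19.05/28.09 = 0.6782; cost = 13.6%.
Preferred: weight = 4.74/28.09 = 0.1687; cost = 6.8%.
Revolver drawn: weight = 4.3/28.09 = 0.1531; after-tax cost = 3.96% × (1 − 30.4%) = 2.7562%.
WACC = 0.6782 × 13.6000% + 0.1687 × 6.8000% + 0.1531 × 2.7562% = 10.7926%.

10.79%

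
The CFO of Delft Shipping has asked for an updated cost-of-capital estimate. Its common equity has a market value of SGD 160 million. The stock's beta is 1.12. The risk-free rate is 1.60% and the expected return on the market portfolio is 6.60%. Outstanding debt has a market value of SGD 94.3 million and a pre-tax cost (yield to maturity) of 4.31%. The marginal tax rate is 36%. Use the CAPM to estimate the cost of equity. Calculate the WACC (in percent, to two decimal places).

5.55%

Market risk premium = 6.6% − 1.6% = 5.0%.
Cost of equity via CAPM: Re = 1.6% + 1.12 × 5.0% = 7.2000%.
Total capital V = 160 + 94.3 = 254.3.
Equity: weight = 160/254.3 = 0.6292; cost = 7.2%.
Debt: weight = 94.3/254.3 = 0.3708; after-tax cost = 4.31% × (1 − 36%) = 2.7584%.
WACC = 0.6292 × 7.2000% + 0.3708 × 2.7584% = 5.5530%.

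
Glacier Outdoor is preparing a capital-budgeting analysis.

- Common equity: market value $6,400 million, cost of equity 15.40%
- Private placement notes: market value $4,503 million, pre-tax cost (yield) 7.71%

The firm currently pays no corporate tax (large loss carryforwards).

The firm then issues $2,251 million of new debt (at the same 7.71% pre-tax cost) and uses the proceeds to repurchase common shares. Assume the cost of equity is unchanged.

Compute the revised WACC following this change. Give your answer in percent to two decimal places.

10.64%

After the change:
Total capital V = 4149 + 6754 = 10903.
Equity: weight = 4149/10903 = 0.3805; cost = 15.4%.
Private placement notes: weight = 6754/10903 = 0.6195; after-tax cost = 7.71% × (1 − 0%) = 7.7100%.
WACC = 0.3805 × 15.4000% + 0.6195 × 7.7100% = 10.6363%.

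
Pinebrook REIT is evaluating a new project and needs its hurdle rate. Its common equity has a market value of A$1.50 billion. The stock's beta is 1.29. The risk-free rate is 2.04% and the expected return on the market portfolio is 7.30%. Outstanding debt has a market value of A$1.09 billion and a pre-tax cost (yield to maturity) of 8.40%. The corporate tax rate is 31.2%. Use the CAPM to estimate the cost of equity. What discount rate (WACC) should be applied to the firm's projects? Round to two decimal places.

7.54%

Market risk premium = 7.3% − 2.04% = 5.26%.
Cost of equity via CAPM: Re = 2.04% + 1.29 × 5.26% = 8.8254%.
Total capital V = 1.5 + 1.09 = 2.59.
Equity: weight = 1.5/2.59 = 0.5792; cost = 8.8254%.
Debt: weight = 1.09/2.59 = 0.4208; after-tax cost = 8.4% × (1 − 31.2%) = 5.7792%.
WACC = 0.5792 × 8.8254% + 0.4208 × 5.7792% = 7.5434%.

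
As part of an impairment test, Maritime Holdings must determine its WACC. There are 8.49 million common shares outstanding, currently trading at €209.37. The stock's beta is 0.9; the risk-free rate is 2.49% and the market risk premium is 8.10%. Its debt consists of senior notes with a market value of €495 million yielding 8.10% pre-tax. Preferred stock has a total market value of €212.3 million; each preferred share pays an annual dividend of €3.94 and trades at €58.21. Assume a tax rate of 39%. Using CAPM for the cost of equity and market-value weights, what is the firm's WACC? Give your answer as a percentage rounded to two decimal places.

Cost of equity via CAPM: Re = 2.49% + 0.9 × 8.1% = 9.7800%.
Cost of preferred: Rp = 3.94 / 58.21 = 6.7686%.
Market value of equity E = 209.37 × 8.49m = 1777.5513m.
Total capital V = 1777.5513 + 212.3 + 495 = 2484.8513.
Equity: weight = 1777.5513/2484.8513 = 0.7154; cost = 9.78%.
Preferred: weight = 212.3/2484.8513 = 0.0854; cost = 6.7686%.
Senior notes: weight = 495/2484.8513 = 0.1992; after-tax cost = 8.1% × (1 − 39%) = 4.9410%.
WACC = 0.7154 × 9.7800% + 0.0854 × 6.7686% + 0.1992 × 4.9410% = 8.5587%.

8.56%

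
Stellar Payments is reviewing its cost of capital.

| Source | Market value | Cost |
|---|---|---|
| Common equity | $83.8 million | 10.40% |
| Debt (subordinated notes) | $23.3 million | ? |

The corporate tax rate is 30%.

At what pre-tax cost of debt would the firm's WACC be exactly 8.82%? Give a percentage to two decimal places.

Total capital V = 83.8 + 23.3 = 107.1.
Equity weight = 83.8/107.1 = 0.7824.
Subordinated notes weight = 23.3/107.1 = 0.2176.
Equity contribution = 0.7824 × 10.4% = 8.1374%.
Remaining for debt = 8.82% − 8.1374% = 0.6826%.
Rd × (1 − 30%) × 0.2176 = 0.6826%  ⇒  Rd = 4.4820%.

4.48%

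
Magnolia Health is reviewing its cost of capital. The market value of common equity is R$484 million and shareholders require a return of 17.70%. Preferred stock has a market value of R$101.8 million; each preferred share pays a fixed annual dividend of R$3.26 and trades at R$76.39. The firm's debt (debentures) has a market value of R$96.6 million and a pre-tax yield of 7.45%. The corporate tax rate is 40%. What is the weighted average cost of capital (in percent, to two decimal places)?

13.82%

Cost of preferred: Rp = 3.26 / 76.39 = 4.2676%.
Total capital V = 484 + 101.8 + 96.6 = 682.4.
Equity: weight = 484/682.4 = 0.7093; cost = 17.7%.
Preferred: weight = 101.8/682.4 = 0.1492; cost = 4.2676%.
Debentures: weight = 96.6/682.4 = 0.1416; after-tax cost = 7.45% × (1 − 40%) = 4.4700%.
WACC = 0.7093 × 17.7000% + 0.1492 × 4.2676% + 0.1416 × 4.4700% = 13.8233%.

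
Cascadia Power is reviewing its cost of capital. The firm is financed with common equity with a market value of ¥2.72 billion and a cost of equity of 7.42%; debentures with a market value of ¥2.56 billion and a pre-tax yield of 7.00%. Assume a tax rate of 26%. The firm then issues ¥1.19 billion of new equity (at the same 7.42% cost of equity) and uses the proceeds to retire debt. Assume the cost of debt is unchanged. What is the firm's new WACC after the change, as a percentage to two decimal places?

After the change:
Total capital V = 3.91 + 1.37 = 5.28.
Equity: weight = 3.91/5.28 = 0.7405; cost = 7.42%.
Debentures: weight = 1.37/5.28 = 0.2595; after-tax cost = 7% × (1 − 26%) = 5.1800%.
WACC = 0.7405 × 7.4200% + 0.2595 × 5.1800% = 6.8388%.

6.84%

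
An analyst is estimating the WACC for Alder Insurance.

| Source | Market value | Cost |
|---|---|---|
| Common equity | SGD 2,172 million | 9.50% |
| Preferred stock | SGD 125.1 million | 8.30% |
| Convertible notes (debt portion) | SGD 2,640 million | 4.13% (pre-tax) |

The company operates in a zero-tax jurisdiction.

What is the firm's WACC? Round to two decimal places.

6.60%

Total capital V = 2172 + 125.1 + 2640 = 4937.1.
Equity: weight = 2172/4937.1 = 0.4399; cost = 9.5%.
Preferred: weight = 125.1/4937.1 = 0.0253; cost = 8.3%.
Convertible notes (debt portion): weight = 2640/4937.1 = 0.5347; after-tax cost = 4.13% × (1 − 0%) = 4.1300%.
WACC = 0.4399 × 9.5000% + 0.0253 × 8.3000% + 0.5347 × 4.1300% = 6.5981%.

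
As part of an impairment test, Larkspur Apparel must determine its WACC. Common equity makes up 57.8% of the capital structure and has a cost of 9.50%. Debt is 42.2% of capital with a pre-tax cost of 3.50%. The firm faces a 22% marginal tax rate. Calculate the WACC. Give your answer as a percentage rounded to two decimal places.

6.64%

After-tax cost of debt = 3.5% × (1 − 22%) = 2.7300%.
WACC = 0.578 × 9.5000% + 0.422 × 2.7300% = 6.6431%.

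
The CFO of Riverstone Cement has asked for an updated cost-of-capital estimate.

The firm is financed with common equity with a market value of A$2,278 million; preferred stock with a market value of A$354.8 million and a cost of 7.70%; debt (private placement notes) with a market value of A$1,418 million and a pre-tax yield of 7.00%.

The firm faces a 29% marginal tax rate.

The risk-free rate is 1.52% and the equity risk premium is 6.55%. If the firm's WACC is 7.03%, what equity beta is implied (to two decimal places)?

Total capital V = 2278 + 354.8 + 1418 = 4050.8.
Equity weight = 2278/4050.8 = 0.5624.
Preferred weight = 354.8/4050.8 = 0.0876.
Private placement notes weight = 1418/4050.8 = 0.3501.
Debt contribution = 0.3501 × 7% × (1 − 29%) = 1.7398%.
Preferred contribution = 0.0876 × 7.7% = 0.6744%.
Required equity contribution = 7.03% − 2.4142% = 4.6158%  ⇒  Re = 8.2079%.
CAPM: 8.2079% = 1.52% + β × 6.55%  ⇒  β = 1.0211.

1.02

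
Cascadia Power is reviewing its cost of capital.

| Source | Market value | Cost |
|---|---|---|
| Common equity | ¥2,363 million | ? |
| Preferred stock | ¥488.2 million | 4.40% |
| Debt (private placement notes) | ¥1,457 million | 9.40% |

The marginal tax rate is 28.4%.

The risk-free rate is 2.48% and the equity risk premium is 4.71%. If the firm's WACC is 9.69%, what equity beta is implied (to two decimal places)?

Total capital V = 2363 + 488.2 + 1457 = 4308.2.
Equity weight = 2363/4308.2 = 0.5485.
Preferred weight = 488.2/4308.2 = 0.1133.
Private placement notes weight = 1457/4308.2 = 0.3382.
Debt contribution = 0.3382 × 9.4% × (1 − 28.4%) = 2.2762%.
Preferred contribution = 0.1133 × 4.4% = 0.4986%.
Required equity contribution = 9.69% − 2.7748% = 6.9152%  ⇒  Re = 12.6078%.
CAPM: 12.6078% = 2.48% + β × 4.71%  ⇒  β = 2.1503.

2.15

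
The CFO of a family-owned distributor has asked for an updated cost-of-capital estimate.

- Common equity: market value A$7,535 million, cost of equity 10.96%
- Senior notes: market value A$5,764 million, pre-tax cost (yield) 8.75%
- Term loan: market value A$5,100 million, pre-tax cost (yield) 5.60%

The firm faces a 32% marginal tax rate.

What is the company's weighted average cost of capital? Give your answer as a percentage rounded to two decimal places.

7.41%

Total capital V = 7535 + 5764 + 5100 = 18399.
Equity: weight = 7535/18399 = 0.4095; cost = 10.96%.
Senior notes: weight = 5764/18399 = 0.3133; after-tax cost = 8.75% × (1 − 32%) = 5.9500%.
Term loan: weight = 5100/18399 = 0.2772; after-tax cost = 5.6% × (1 − 32%) = 3.8080%.
WACC = 0.4095 × 10.9600% + 0.3133 × 5.9500% + 0.2772 × 3.8080% = 7.4080%.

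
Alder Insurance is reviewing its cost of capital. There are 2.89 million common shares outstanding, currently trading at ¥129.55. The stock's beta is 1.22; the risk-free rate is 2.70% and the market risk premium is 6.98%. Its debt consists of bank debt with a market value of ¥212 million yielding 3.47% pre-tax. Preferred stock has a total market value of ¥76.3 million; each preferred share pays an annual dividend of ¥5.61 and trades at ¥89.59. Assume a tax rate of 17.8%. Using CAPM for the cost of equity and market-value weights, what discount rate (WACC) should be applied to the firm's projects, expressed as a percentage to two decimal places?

Cost of equity via CAPM: Re = 2.7% + 1.22 × 6.98% = 11.2156%.
Cost of preferred: Rp = 5.61 / 89.59 = 6.2619%.
Market value of equity E = 129.55 × 2.89m = 374.3995m.
Total capital V = 374.3995 + 76.3 + 212 = 662.6995.
Equity: weight = 374.3995/662.6995 = 0.5650; cost = 11.2156%.
Preferred: weight = 76.3/662.6995 = 0.1151; cost = 6.2619%.
Bank debt: weight = 212/662.6995 = 0.3199; after-tax cost = 3.47% × (1 − 17.8%) = 2.8523%.
WACC = 0.5650 × 11.2156% + 0.1151 × 6.2619% + 0.3199 × 2.8523% = 7.9698%.

7.97%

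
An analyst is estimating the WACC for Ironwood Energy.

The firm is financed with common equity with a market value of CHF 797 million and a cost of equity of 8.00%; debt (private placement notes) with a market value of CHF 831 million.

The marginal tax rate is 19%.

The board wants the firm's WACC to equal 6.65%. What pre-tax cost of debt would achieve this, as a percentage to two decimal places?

6.61%

Total capital V = 797 + 831 = 1628.
Equity weight = 797/1628 = 0.4896.
Private placement notes weight = 831/1628 = 0.5104.
Equity contribution = 0.4896 × 8% = 3.9165%.
Remaining for debt = 6.65% − 3.9165% = 2.7335%.
Rd × (1 − 19%) × 0.5104 = 2.7335%  ⇒  Rd = 6.6114%.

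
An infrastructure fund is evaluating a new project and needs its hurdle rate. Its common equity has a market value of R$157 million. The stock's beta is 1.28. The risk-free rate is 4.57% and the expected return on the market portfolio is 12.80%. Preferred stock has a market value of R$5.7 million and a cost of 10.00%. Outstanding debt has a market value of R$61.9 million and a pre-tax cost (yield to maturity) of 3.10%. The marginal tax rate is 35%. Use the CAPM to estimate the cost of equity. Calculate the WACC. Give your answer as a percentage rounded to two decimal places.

Market risk premium = 12.8% − 4.57% = 8.23%.
Cost of equity via CAPM: Re = 4.57% + 1.28 × 8.23% = 15.1044%.
Total capital V = 157 + 5.7 + 61.9 = 224.6.
Equity: weight = 157/224.6 = 0.6990; cost = 15.1044%.
Preferred: weight = 5.7/224.6 = 0.0254; cost = 10%.
Debt: weight = 61.9/224.6 = 0.2756; after-tax cost = 3.1% × (1 − 35%) = 2.0150%.
WACC = 0.6990 × 15.1044% + 0.0254 × 10.0000% + 0.2756 × 2.0150% = 11.3674%.

11.37%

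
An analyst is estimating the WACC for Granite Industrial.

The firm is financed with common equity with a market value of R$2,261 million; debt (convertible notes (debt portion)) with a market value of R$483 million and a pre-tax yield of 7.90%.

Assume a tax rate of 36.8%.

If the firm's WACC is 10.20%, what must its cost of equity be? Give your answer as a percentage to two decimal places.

11.31%

Total capital V = 2261 + 483 = 2744.
Equity weight = 2261/2744 = 0.8240.
Convertible notes (debt portion) weight = 483/2744 = 0.1760.
Debt contribution = 0.1760 × 7.9% × (1 − 36.8%) = 0.8788%.
Required equity contribution = 10.2% − 0.8788% = 9.3212%.
Re = 9.3212% / 0.8240 = 11.3124%.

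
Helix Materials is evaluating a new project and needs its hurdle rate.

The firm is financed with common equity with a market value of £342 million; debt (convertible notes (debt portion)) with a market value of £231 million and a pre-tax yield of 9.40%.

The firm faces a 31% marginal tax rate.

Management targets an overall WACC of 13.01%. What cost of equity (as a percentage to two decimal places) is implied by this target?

Total capital V = 342 + 231 = 573.
Equity weight = 342/573 = 0.5969.
Convertible notes (debt portion) weight = 231/573 = 0.4031.
Debt contribution = 0.4031 × 9.4% × (1 − 31%) = 2.6148%.
Required equity contribution = 13.01% − 2.6148% = 10.3952%.
Re = 10.3952% / 0.5969 = 17.4166%.

17.42%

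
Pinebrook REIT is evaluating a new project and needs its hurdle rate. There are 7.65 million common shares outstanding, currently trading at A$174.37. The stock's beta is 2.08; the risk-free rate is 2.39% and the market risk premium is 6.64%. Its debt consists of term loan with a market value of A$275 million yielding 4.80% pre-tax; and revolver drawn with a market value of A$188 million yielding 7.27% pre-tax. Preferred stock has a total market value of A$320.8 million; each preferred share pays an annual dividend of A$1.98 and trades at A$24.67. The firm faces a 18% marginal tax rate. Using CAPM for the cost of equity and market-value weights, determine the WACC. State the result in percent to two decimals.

12.46%

Cost of equity via CAPM: Re = 2.39% + 2.08 × 6.64% = 16.2012%.
Cost of preferred: Rp = 1.98 / 24.67 = 8.0259%.
Market value of equity E = 174.37 × 7.65m = 1333.9305m.
Total capital V = 1333.9305 + 320.8 + 275 + 188 = 2117.7305.
Equity: weight = 1333.9305/2117.7305 = 0.6299; cost = 16.2012%.
Preferred: weight = 320.8/2117.7305 = 0.1515; cost = 8.0259%.
Term loan: weight = 275/2117.7305 = 0.1299; after-tax cost = 4.8% × (1 − 18%) = 3.9360%.
Revolver drawn: weight = 188/2117.7305 = 0.0888; after-tax cost = 7.27% × (1 − 18%) = 5.9614%.
WACC = 0.6299 × 16.2012% + 0.1515 × 8.0259% + 0.1299 × 3.9360% + 0.0888 × 5.9614% = 12.4610%.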